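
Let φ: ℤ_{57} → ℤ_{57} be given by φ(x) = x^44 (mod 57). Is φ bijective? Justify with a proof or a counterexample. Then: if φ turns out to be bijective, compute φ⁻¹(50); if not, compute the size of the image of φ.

20

φ(8): Repeated squaring mod 57: 8^1 ≡ 8, 8^2 ≡ 8² = 64 ≡ 7, 8^4 ≡ 7² = 49, 8^8 ≡ 49² = 2401 ≡ 7, 8^16 ≡ 7² = 49, 8^32 ≡ 49² = 2401 ≡ 7. Since 44 = 32 + 8 + 4, 8^44 ≡ 7·7·49: 7·7 = 49, then 49·49 = 2401 ≡ 7. So 8^44 ≡ 7 (mod 57).
φ(11): Repeated squaring mod 57: 11^1 ≡ 11, 11^2 ≡ 11² = 121 ≡ 7, 11^4 ≡ 7² = 49, 11^8 ≡ 49² = 2401 ≡ 7, 11^16 ≡ 7² = 49, 11^32 ≡ 49² = 2401 ≡ 7. Since 44 = 32 + 8 + 4, 11^44 ≡ 7·7·49: 7·7 = 49, then 49·49 = 2401 ≡ 7. So 11^44 ≡ 7 (mod 57).
So φ(8) = φ(11) = 7 while 8 ≠ 11, therefore φ is not injective, hence not bijective.
Since φ is not bijective, we determine |image(φ)|. Computing x^44 mod 57 for each x (by repeated squaring, reducing mod 57 at every step), the values φ(0), φ(1), …, φ(56) are: 0, 1, 28, 6, 43, 4, 54, 49, 7, 36, 55, 7, 30, 16, 4, 24, 25, 28, 39, 19, 1, 9, 25, 43, 42, 16, 49, 45, 55, 55, 45, 49, 16, 42, 43, 25, 9, 1, 19, 39, 28, 25, 24, 4, 16, 30, 7, 55, 36, 7, 49, 54, 4, 43, 6, 28, 1.
The distinct values are {0, 1, 4, 6, 7, 9, 16, 19, 24, 25, 28, 30, 36, 39, 42, 43, 45, 49, 54, 55}; there are 20 of them.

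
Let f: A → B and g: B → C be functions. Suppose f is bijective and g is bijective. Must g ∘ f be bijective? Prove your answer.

Injectivity: if g(f(s)) = g(f(t)) then f(s) = f(t) (g injective) so s = t (f injective).
Surjectivity: for c ∈ C pick b with g(b) = c, then a with f(a) = b; then (g ∘ f)(a) = c.
Thus g ∘ f is bijective.

bijective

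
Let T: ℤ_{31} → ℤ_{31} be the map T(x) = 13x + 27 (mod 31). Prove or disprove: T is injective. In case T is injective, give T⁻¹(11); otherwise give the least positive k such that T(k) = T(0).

25

If T(s) = T(t), then 13s ≡ 13t (mod 31). Because gcd(13, 31) = 1, we may cancel 13 to get s ≡ t (mod 31).
Therefore T is injective.
We now compute 13⁻¹ mod 31 explicitly. Euclid's algorithm: 31 = 2·13 + 5, 13 = 2·5 + 3, 5 = 1·3 + 2, 3 = 1·2 + 1; back-substituting gives 1 = 12·13 − 5·31, so 13⁻¹ ≡ 12 (mod 31).
Since T is injective, we compute T⁻¹(11): solve 13x + 27 ≡ 11 (mod 31), i.e. 13x ≡ 15 (mod 31).
Multiplying by 13⁻¹ = 12 gives x ≡ 12·15 = 180 = 5·31 + 25 ≡ 25 (mod 31).
Check: T(25) = 13·25 + 27 = 352 = 11·31 + 11 ≡ 11 (mod 31).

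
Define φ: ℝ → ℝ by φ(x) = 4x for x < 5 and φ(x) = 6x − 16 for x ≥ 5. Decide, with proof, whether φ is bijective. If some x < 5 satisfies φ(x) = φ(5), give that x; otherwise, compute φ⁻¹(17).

Both pieces are strictly increasing (slopes 4 and 6), so each is injective on its own interval.
The left piece maps (−∞, 5) onto (−∞, 20); the right piece maps [5, ∞) onto [14, ∞).
These images overlap. In particular φ(5) = 14 (right piece), and solving 4x = 14 on the left piece gives x = 7/2 < 5.
So φ(7/2) = φ(5) with 7/2 ≠ 5, and φ is not injective, hence not bijective. This x = 7/2 is the requested value below 5.

7/2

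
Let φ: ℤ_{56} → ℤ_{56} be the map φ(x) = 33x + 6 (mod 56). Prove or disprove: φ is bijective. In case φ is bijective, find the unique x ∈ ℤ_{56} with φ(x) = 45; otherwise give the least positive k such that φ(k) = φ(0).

If φ(a) = φ(b), then 33a ≡ 33b (mod 56). Because gcd(33, 56) = 1, we may cancel 33 to get a ≡ b (mod 56).
We now compute 33⁻¹ mod 56 explicitly. Euclid's algorithm: 56 = 1·33 + 23, 33 = 1·23 + 10, 23 = 2·10 + 3, 10 = 3·3 + 1; back-substituting gives 1 = 17·33 − 10·56, so 33⁻¹ ≡ 17 (mod 56).
For any y ∈ ℤ_{56}, x = 17(y − 6) mod 56 satisfies φ(x) = 33·17(y − 6) + 6 ≡ y (since 33·17 ≡ 1 mod 56). So every y has a preimage.
Thus φ is bijective.
Since φ is bijective, we compute φ⁻¹(45): solve 33x + 6 ≡ 45 (mod 56), i.e. 33x ≡ 39 (mod 56).
Multiplying by 33⁻¹ = 17 gives x ≡ 17·39 = 663 = 11·56 + 47 ≡ 47 (mod 56).
Check: φ(47) = 33·47 + 6 = 1557 = 27·56 + 45 ≡ 45 (mod 56).

47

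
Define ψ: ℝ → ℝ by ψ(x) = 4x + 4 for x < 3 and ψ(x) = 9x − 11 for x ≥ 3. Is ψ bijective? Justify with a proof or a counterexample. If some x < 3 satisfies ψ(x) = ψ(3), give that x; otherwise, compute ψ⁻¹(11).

Both pieces are strictly increasing (slopes 4 and 9), so each is injective on its own interval.
The left piece maps (−∞, 3) onto (−∞, 16); the right piece maps [3, ∞) onto [16, ∞).
Since 16 = 16, the images partition ℝ: ψ is injective and surjective, hence bijective.
Because the two images are disjoint, no x < 3 has ψ(x) = ψ(3), so we compute ψ⁻¹(11): 11 lies in (−∞, 16), so solve 4x + 4 = 11: x = (11 − 4)/4 = 7/4.

7/4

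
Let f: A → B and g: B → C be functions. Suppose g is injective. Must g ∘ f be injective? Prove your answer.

not injective

No. Take A = {1, 2}, B = C = {1, 2, 3, 4, 5}, f(1) = f(2) = 1, and g = identity (injective).
Then (g ∘ f)(1) = (g ∘ f)(2) = 1 with 1 ≠ 2, so g ∘ f is not injective.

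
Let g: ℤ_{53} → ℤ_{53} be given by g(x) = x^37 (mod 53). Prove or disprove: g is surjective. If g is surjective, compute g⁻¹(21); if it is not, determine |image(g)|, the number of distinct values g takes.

Since 53 is prime, the nonzero elements of ℤ_{53} form a cyclic group of order 52.
As gcd(37, 52) = 1, raising to the 37th power is a bijection on this group: if u^37 ≡ v^37 then (uv^{−1})^37 = 1, and the only element of order dividing gcd(37, 52) = 1 is 1, so u = v.
With g(0) = 0 this makes g injective on all of ℤ_{53}, hence bijective (finite equal-size domain and codomain). In particular g is surjective.
Since g is surjective, we find the preimage of 21. The inverse of x ↦ x^37 on (ℤ_{53})^× is x ↦ x^45, because 37·45 = 1665 = 32·52 + 1 ≡ 1 (mod 52) and x^{52} = 1 for x ≠ 0 (Fermat). So g⁻¹(21) = 21^45 mod 53.
Repeated squaring mod 53: 21^1 ≡ 21, 21^2 ≡ 21² = 441 ≡ 17, 21^4 ≡ 17² = 289 ≡ 24, 21^8 ≡ 24² = 576 ≡ 46, 21^16 ≡ 46² = 2116 ≡ 49, 21^32 ≡ 49² = 2401 ≡ 16. Since 45 = 32 + 8 + 4 + 1, 21^45 ≡ 16·46·24·21: 16·46 = 736 ≡ 47, then 47·24 = 1128 ≡ 15, then 15·21 = 315 ≡ 50. So 21^45 ≡ 50 (mod 53).
Hence g⁻¹(21) = 50.

50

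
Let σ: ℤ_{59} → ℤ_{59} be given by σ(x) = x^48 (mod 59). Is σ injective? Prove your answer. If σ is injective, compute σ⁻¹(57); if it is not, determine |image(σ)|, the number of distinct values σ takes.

σ(29): Repeated squaring mod 59: 29^1 ≡ 29, 29^2 ≡ 29² = 841 ≡ 15, 29^4 ≡ 15² = 225 ≡ 48, 29^8 ≡ 48² = 2304 ≡ 3, 29^16 ≡ 3² = 9, 29^32 ≡ 9² = 81 ≡ 22. Since 48 = 32 + 16, 29^48 ≡ 22·9: 22·9 = 198 ≡ 21. So 29^48 ≡ 21 (mod 59).
σ(30): Repeated squaring mod 59: 30^1 ≡ 30, 30^2 ≡ 30² = 900 ≡ 15, 30^4 ≡ 15² = 225 ≡ 48, 30^8 ≡ 48² = 2304 ≡ 3, 30^16 ≡ 3² = 9, 30^32 ≡ 9² = 81 ≡ 22. Since 48 = 32 + 16, 30^48 ≡ 22·9: 22·9 = 198 ≡ 21. So 30^48 ≡ 21 (mod 59).
So σ(29) = σ(30) = 21 while 29 ≠ 30, therefore σ is not injective.
Since σ is not injective, we determine |image(σ)|. Computing x^48 mod 59 for each x (by repeated squaring, reducing mod 59 at every step), the values σ(0), σ(1), …, σ(58) are: 0, 1, 45, 53, 19, 15, 25, 12, 29, 36, 26, 17, 4, 41, 9, 28, 7, 5, 27, 22, 49, 46, 57, 35, 3, 48, 16, 20, 51, 21, 21, 51, 20, 16, 48, 3, 35, 57, 46, 49, 22, 27, 5, 7, 28, 9, 41, 4, 17, 26, 36, 29, 12, 25, 15, 19, 53, 45, 1.
The distinct values are {0, 1, 3, 4, 5, 7, 9, 12, 15, 16, 17, 19, 20, 21, 22, 25, 26, 27, 28, 29, 35, 36, 41, 45, 46, 48, 49, 51, 53, 57}; there are 30 of them.

30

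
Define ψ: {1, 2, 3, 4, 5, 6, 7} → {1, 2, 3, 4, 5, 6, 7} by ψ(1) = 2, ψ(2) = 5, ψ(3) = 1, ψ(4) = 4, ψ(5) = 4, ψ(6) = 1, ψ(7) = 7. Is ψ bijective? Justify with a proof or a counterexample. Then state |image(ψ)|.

ψ(4) = 4 = ψ(5) with 4 ≠ 5, so ψ is not injective, hence not bijective.
The image of ψ is {1, 2, 4, 5, 7}, which has 5 elements.

5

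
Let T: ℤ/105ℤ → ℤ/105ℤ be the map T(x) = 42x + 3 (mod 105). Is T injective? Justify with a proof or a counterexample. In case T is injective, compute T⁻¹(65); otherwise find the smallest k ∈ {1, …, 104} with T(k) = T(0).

We have gcd(42, 105) = 21 > 1. Taking s = 0 and t = 5: T(0) = 3 and T(5) = 42·5 + 3 = 213 ≡ 3 (mod 105).
So T(0) = T(5) while 0 ≠ 5, therefore T is not injective.
Since T is not injective, we find the least positive k with T(k) = T(0): this means 42k ≡ 0 (mod 105), i.e. 105 ∣ 42k. Since gcd(42, 105) = 21, dividing through by 21 this holds exactly when 5 ∣ 2k, and as gcd(2, 5) = 1, exactly when 5 ∣ k.
The smallest positive such k is 5.

5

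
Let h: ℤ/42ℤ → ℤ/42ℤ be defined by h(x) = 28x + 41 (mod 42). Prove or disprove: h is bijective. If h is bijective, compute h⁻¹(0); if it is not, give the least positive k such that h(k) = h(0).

3

Recall: injectivity means: for all a, b in the domain, h(a) = h(b) implies a = b.
We have gcd(28, 42) = 14 > 1. Taking a = 0 and b = 3: h(0) = 41 and h(3) = 28·3 + 41 = 125 ≡ 41 (mod 42).
So h(0) = h(3) while 0 ≠ 3, hence h is not injective, hence not bijective.
Since h is not bijective, we find the least positive k with h(k) = h(0): this means 28k ≡ 0 (mod 42), i.e. 42 ∣ 28k. Since gcd(28, 42) = 14, dividing through by 14 this holds exactly when 3 ∣ 2k, and as gcd(2, 3) = 1, exactly when 3 ∣ k.
The smallest positive such k is 3.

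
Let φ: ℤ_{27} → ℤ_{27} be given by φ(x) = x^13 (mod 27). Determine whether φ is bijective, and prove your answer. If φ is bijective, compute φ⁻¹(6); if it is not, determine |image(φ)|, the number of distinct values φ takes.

19

φ(0) = 0^13 = 0.
φ(3): Repeated squaring mod 27: 3^1 ≡ 3, 3^2 ≡ 3² = 9, 3^4 ≡ 9² = 81 ≡ 0, 3^8 ≡ 0² = 0. Since 13 = 8 + 4 + 1, 3^13 ≡ 0·0·3: 0·0 = 0, then 0·3 = 0. So 3^13 ≡ 0 (mod 27).
So φ(0) = φ(3) = 0 while 0 ≠ 3, thus φ is not injective, hence not bijective.
Since φ is not bijective, we determine |image(φ)|. Computing x^13 mod 27 for each x (by repeated squaring, reducing mod 27 at every step), the values φ(0), φ(1), …, φ(26) are: 0, 1, 11, 0, 13, 23, 0, 25, 8, 0, 10, 20, 0, 22, 5, 0, 7, 17, 0, 19, 2, 0, 4, 14, 0, 16, 26.
The distinct values are {0, 1, 2, 4, 5, 7, 8, 10, 11, 13, 14, 16, 17, 19, 20, 22, 23, 25, 26}; there are 19 of them.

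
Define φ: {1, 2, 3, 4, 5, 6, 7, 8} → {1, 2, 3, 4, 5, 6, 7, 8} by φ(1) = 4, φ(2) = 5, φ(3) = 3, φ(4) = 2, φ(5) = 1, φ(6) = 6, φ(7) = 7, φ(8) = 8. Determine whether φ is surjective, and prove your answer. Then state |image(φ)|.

8

Every element of the codomain has a preimage: 1 = φ(5), 2 = φ(4), 3 = φ(3), 4 = φ(1), 5 = φ(2), 6 = φ(6), 7 = φ(7), 8 = φ(8).
Hence φ is surjective.
The image of φ is {1, 2, 3, 4, 5, 6, 7, 8}, which has 8 elements.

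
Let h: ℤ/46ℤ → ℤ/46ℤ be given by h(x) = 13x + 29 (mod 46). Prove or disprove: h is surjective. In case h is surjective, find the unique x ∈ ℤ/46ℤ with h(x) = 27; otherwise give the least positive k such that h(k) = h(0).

14

By definition, surjectivity means every element of the codomain has a preimage under h.
Since gcd(13, 46) = 1, 13 is invertible modulo 46. Euclid's algorithm: 46 = 3·13 + 7, 13 = 1·7 + 6, 7 = 1·6 + 1; back-substituting gives 1 = 39·13 − 11·46, so 13⁻¹ ≡ 39 (mod 46).
Then y ↦ 39(y − 29) is a two-sided inverse to h, so every y ∈ ℤ/46ℤ has a preimage.
Therefore h is surjective.
Since h is surjective, we find h⁻¹(27): we need 13x ≡ 27 − 29 ≡ 44 (mod 46). Using 13⁻¹ = 39: x ≡ 39·44 = 1716 = 37·46 + 14, so x = 14.
Check: h(14) = 13·14 + 29 = 211 = 4·46 + 27 ≡ 27 (mod 46).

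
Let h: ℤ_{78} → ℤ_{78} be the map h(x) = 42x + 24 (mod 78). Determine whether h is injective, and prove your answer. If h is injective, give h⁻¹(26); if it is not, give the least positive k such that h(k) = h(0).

13

Recall: h is injective when h(a) = h(b) forces a = b.
We have gcd(42, 78) = 6 > 1. Taking a = 0 and b = 13: h(0) = 24 and h(13) = 42·13 + 24 = 570 ≡ 24 (mod 78).
So h(0) = h(13) while 0 ≠ 13, thus h is not injective.
Since h is not injective, we find the least positive k with h(k) = h(0): this means 42k ≡ 0 (mod 78), i.e. 78 ∣ 42k. Since gcd(42, 78) = 6, dividing through by 6 this holds exactly when 13 ∣ 7k, and as gcd(7, 13) = 1, exactly when 13 ∣ k.
The smallest positive such k is 13.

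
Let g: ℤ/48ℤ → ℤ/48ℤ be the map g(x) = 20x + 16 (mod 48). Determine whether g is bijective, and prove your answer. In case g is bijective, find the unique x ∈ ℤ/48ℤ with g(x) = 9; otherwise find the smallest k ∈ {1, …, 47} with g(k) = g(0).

12

We have gcd(20, 48) = 4 > 1. Taking a = 0 and b = 12: g(0) = 16 and g(12) = 20·12 + 16 = 256 ≡ 16 (mod 48).
So g(0) = g(12) while 0 ≠ 12, thus g is not injective, hence not bijective.
Since g is not bijective, we find the least positive k with g(k) = g(0): this means 20k ≡ 0 (mod 48), i.e. 48 ∣ 20k. Since gcd(20, 48) = 4, dividing through by 4 this holds exactly when 12 ∣ 5k, and as gcd(5, 12) = 1, exactly when 12 ∣ k.
The smallest positive such k is 12.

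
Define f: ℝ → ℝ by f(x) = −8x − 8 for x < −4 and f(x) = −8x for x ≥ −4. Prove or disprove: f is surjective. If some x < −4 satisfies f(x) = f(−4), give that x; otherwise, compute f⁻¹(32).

-5

Both pieces are strictly decreasing (slopes −8 and −8), so each is injective on its own interval.
The left piece maps (−∞, −4) onto (24, ∞); the right piece maps [−4, ∞) onto (−∞, 32].
The union (24, ∞) ∪ (−∞, 32] covers ℝ, so f is surjective.
For the follow-up: the images overlap, so an x < −4 with f(x) = f(−4) exists. f(−4) = 32; solving −8x − 8 = 32 for x < −4 gives x = (32 + 8)/(−8) = −5.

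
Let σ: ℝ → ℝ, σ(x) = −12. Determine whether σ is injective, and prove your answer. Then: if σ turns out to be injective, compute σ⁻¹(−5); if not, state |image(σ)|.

1

σ(0) = −12 = σ(1) with 0 ≠ 1, so σ is not injective.
Since σ is not injective, we state |image(σ)|: the image of σ is {−12}, which has 1 element.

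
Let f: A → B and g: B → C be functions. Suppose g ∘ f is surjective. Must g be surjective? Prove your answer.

Let c ∈ C. Since g ∘ f is surjective, some a ∈ A has g(f(a)) = c. Then b = f(a) ∈ B satisfies g(b) = c. So g is surjective.

surjective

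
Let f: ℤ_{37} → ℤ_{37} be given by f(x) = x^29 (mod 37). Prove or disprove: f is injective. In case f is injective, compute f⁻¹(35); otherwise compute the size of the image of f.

5

Since 37 is prime, the nonzero elements of ℤ_{37} form a cyclic group of order 36.
As gcd(29, 36) = 1, raising to the 29th power is a bijection on this group: if x_1^29 ≡ x_2^29 then (x_1x_2^{−1})^29 = 1, and the only element of order dividing gcd(29, 36) = 1 is 1, so x_1 = x_2.
With f(0) = 0 this makes f injective on all of ℤ_{37}, hence bijective (finite equal-size domain and codomain). In particular f is injective.
Since f is injective, we find the preimage of 35. The inverse of x ↦ x^29 on (ℤ_{37})^× is x ↦ x^5, because 29·5 = 145 = 4·36 + 1 ≡ 1 (mod 36) and x^{36} = 1 for x ≠ 0 (Fermat). So f⁻¹(35) = 35^5 mod 37.
Repeated squaring mod 37: 35^1 ≡ 35, 35^2 ≡ 35² = 1225 ≡ 4, 35^4 ≡ 4² = 16. Since 5 = 4 + 1, 35^5 ≡ 16·35: 16·35 = 560 ≡ 5. So 35^5 ≡ 5 (mod 37).
Hence f⁻¹(35) = 5.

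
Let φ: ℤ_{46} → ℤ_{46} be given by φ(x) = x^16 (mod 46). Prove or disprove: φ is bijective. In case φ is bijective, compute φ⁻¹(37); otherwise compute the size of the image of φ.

φ(22): Repeated squaring mod 46: 22^1 ≡ 22, 22^2 ≡ 22² = 484 ≡ 24, 22^4 ≡ 24² = 576 ≡ 24, 22^8 ≡ 24² = 576 ≡ 24, 22^16 ≡ 24² = 576 ≡ 24. So 22^16 ≡ 24 (mod 46).
φ(24): Repeated squaring mod 46: 24^1 ≡ 24, 24^2 ≡ 24² = 576 ≡ 24, 24^4 ≡ 24² = 576 ≡ 24, 24^8 ≡ 24² = 576 ≡ 24, 24^16 ≡ 24² = 576 ≡ 24. So 24^16 ≡ 24 (mod 46).
So φ(22) = φ(24) = 24 while 22 ≠ 24, therefore φ is not injective, hence not bijective.
Since φ is not bijective, we determine |image(φ)|. Computing x^16 mod 46 for each x (by repeated squaring, reducing mod 46 at every step), the values φ(0), φ(1), …, φ(45) are: 0, 1, 32, 13, 12, 3, 2, 29, 16, 31, 4, 41, 18, 27, 8, 39, 6, 25, 26, 35, 36, 9, 24, 23, 24, 9, 36, 35, 26, 25, 6, 39, 8, 27, 18, 41, 4, 31, 16, 29, 2, 3, 12, 13, 32, 1.
The distinct values are {0, 1, 2, 3, 4, 6, 8, 9, 12, 13, 16, 18, 23, 24, 25, 26, 27, 29, 31, 32, 35, 36, 39, 41}; there are 24 of them.

24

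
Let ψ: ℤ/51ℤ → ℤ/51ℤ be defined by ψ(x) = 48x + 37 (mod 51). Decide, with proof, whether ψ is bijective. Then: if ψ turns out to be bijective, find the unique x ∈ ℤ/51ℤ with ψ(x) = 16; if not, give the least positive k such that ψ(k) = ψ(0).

By definition, injectivity means: for all u, v in the domain, ψ(u) = ψ(v) implies u = v.
We have gcd(48, 51) = 3 > 1. Taking u = 0 and v = 17: ψ(0) = 37 and ψ(17) = 48·17 + 37 = 853 ≡ 37 (mod 51).
So ψ(0) = ψ(17) while 0 ≠ 17, so ψ is not injective, hence not bijective.
Since ψ is not bijective, we find the least positive k with ψ(k) = ψ(0): this means 48k ≡ 0 (mod 51), i.e. 51 ∣ 48k. Since gcd(48, 51) = 3, dividing through by 3 this holds exactly when 17 ∣ 16k, and as gcd(16, 17) = 1, exactly when 17 ∣ k.
The smallest positive such k is 17.

17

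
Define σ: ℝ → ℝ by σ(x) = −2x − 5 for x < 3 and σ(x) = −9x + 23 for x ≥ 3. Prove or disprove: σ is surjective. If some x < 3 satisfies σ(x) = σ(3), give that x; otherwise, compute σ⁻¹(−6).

-1/2

Both pieces are strictly decreasing (slopes −2 and −9), so each is injective on its own interval.
The left piece maps (−∞, 3) onto (−11, ∞); the right piece maps [3, ∞) onto (−∞, −4].
The union (−11, ∞) ∪ (−∞, −4] covers ℝ, so σ is surjective.
For the follow-up: the images overlap, so an x < 3 with σ(x) = σ(3) exists. σ(3) = −4; solving −2x − 5 = −4 for x < 3 gives x = (−4 + 5)/(−2) = −1/2.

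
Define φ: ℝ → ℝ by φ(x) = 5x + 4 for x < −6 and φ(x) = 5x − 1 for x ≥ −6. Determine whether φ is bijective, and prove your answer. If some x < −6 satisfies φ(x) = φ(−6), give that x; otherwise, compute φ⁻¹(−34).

Both pieces are strictly increasing (slopes 5 and 5), so each is injective on its own interval.
The left piece maps (−∞, −6) onto (−∞, −26); the right piece maps [−6, ∞) onto [−31, ∞).
These images overlap. In particular φ(−6) = −31 (right piece), and solving 5x + 4 = −31 on the left piece gives x = −7 < −6.
So φ(−7) = φ(−6) with −7 ≠ −6, and φ is not injective, hence not bijective. This x = −7 is the requested value below −6.

-7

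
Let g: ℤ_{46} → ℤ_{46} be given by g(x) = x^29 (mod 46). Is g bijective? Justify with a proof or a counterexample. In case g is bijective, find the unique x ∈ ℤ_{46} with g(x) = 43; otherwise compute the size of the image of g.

Computing x^29 mod 46 for each x (by repeated squaring, reducing mod 46 at every step), the values g(0), g(1), …, g(45) are: 0, 1, 36, 25, 8, 17, 26, 5, 12, 27, 14, 7, 16, 9, 42, 11, 18, 43, 6, 15, 44, 33, 22, 23, 24, 13, 2, 31, 40, 3, 28, 35, 4, 37, 30, 39, 32, 19, 34, 41, 20, 29, 38, 21, 10, 45.
Every element of ℤ_{46} appears exactly once in this list, so g is a bijection, and in particular bijective.
Since g is bijective, we read off the preimage of 43 from the same table: g(17) = 43, so g⁻¹(43) = 17.

17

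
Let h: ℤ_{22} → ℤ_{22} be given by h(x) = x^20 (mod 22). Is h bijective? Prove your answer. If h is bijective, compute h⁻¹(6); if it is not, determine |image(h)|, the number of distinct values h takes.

h(1) = 1^20 = 1.
h(3): Repeated squaring mod 22: 3^1 ≡ 3, 3^2 ≡ 3² = 9, 3^4 ≡ 9² = 81 ≡ 15, 3^8 ≡ 15² = 225 ≡ 5, 3^16 ≡ 5² = 25 ≡ 3. Since 20 = 16 + 4, 3^20 ≡ 3·15: 3·15 = 45 ≡ 1. So 3^20 ≡ 1 (mod 22).
So h(1) = h(3) = 1 while 1 ≠ 3, thus h is not injective, hence not bijective.
Since h is not bijective, we determine |image(h)|. Computing x^20 mod 22 for each x (by repeated squaring, reducing mod 22 at every step), the values h(0), h(1), …, h(21) are: 0, 1, 12, 1, 12, 1, 12, 1, 12, 1, 12, 11, 12, 1, 12, 1, 12, 1, 12, 1, 12, 1.
The distinct values are {0, 1, 11, 12}; there are 4 of them.

4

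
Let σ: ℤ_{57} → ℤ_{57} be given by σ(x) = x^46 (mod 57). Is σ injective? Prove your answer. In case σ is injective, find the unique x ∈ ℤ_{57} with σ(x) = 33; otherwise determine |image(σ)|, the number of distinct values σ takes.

20

σ(8): Repeated squaring mod 57: 8^1 ≡ 8, 8^2 ≡ 8² = 64 ≡ 7, 8^4 ≡ 7² = 49, 8^8 ≡ 49² = 2401 ≡ 7, 8^16 ≡ 7² = 49, 8^32 ≡ 49² = 2401 ≡ 7. Since 46 = 32 + 8 + 4 + 2, 8^46 ≡ 7·7·49·7: 7·7 = 49, then 49·49 = 2401 ≡ 7, then 7·7 = 49. So 8^46 ≡ 49 (mod 57).
σ(11): Repeated squaring mod 57: 11^1 ≡ 11, 11^2 ≡ 11² = 121 ≡ 7, 11^4 ≡ 7² = 49, 11^8 ≡ 49² = 2401 ≡ 7, 11^16 ≡ 7² = 49, 11^32 ≡ 49² = 2401 ≡ 7. Since 46 = 32 + 8 + 4 + 2, 11^46 ≡ 7·7·49·7: 7·7 = 49, then 49·49 = 2401 ≡ 7, then 7·7 = 49. So 11^46 ≡ 49 (mod 57).
So σ(8) = σ(11) = 49 while 8 ≠ 11, thus σ is not injective.
Since σ is not injective, we determine |image(σ)|. Computing x^46 mod 57 for each x (by repeated squaring, reducing mod 57 at every step), the values σ(0), σ(1), …, σ(56) are: 0, 1, 55, 54, 4, 43, 6, 7, 49, 9, 28, 49, 45, 25, 43, 42, 16, 55, 39, 19, 1, 36, 16, 4, 24, 25, 7, 30, 28, 28, 30, 7, 25, 24, 4, 16, 36, 1, 19, 39, 55, 16, 42, 43, 25, 45, 49, 28, 9, 49, 7, 6, 43, 4, 54, 55, 1.
The distinct values are {0, 1, 4, 6, 7, 9, 16, 19, 24, 25, 28, 30, 36, 39, 42, 43, 45, 49, 54, 55}; there are 20 of them.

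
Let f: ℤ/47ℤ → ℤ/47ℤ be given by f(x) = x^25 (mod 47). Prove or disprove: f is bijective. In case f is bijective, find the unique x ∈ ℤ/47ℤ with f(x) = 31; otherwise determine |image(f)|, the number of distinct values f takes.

43

Since 47 is prime, the nonzero elements of ℤ/47ℤ form a cyclic group of order 46.
As gcd(25, 46) = 1, raising to the 25th power is a bijection on this group: if s^25 ≡ t^25 then (st^{−1})^25 = 1, and the only element of order dividing gcd(25, 46) = 1 is 1, so s = t.
With f(0) = 0 this makes f injective on all of ℤ/47ℤ, hence bijective (finite equal-size domain and codomain). In particular f is bijective.
Since f is bijective, we find the preimage of 31. The inverse of x ↦ x^25 on (ℤ/47ℤ)^× is x ↦ x^35, because 25·35 = 875 = 19·46 + 1 ≡ 1 (mod 46) and x^{46} = 1 for x ≠ 0 (Fermat). So f⁻¹(31) = 31^35 mod 47.
Repeated squaring mod 47: 31^1 ≡ 31, 31^2 ≡ 31² = 961 ≡ 21, 31^4 ≡ 21² = 441 ≡ 18, 31^8 ≡ 18² = 324 ≡ 42, 31^16 ≡ 42² = 1764 ≡ 25, 31^32 ≡ 25² = 625 ≡ 14. Since 35 = 32 + 2 + 1, 31^35 ≡ 14·21·31: 14·21 = 294 ≡ 12, then 12·31 = 372 ≡ 43. So 31^35 ≡ 43 (mod 47).
Hence f⁻¹(31) = 43.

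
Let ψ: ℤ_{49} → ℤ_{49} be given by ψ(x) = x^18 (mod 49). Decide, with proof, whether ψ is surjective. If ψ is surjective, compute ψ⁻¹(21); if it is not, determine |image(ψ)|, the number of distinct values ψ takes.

ψ(3): Repeated squaring mod 49: 3^1 ≡ 3, 3^2 ≡ 3² = 9, 3^4 ≡ 9² = 81 ≡ 32, 3^8 ≡ 32² = 1024 ≡ 44, 3^16 ≡ 44² = 1936 ≡ 25. Since 18 = 16 + 2, 3^18 ≡ 25·9: 25·9 = 225 ≡ 29. So 3^18 ≡ 29 (mod 49).
ψ(5): Repeated squaring mod 49: 5^1 ≡ 5, 5^2 ≡ 5² = 25, 5^4 ≡ 25² = 625 ≡ 37, 5^8 ≡ 37² = 1369 ≡ 46, 5^16 ≡ 46² = 2116 ≡ 9. Since 18 = 16 + 2, 5^18 ≡ 9·25: 9·25 = 225 ≡ 29. So 5^18 ≡ 29 (mod 49).
So ψ(3) = ψ(5) = 29 while 3 ≠ 5, therefore ψ is not injective.
A non-injective map from the 49-element set ℤ_{49} to itself takes at most 48 distinct values, so it cannot be surjective. So ψ is not surjective.
Since ψ is not surjective, we determine |image(ψ)|. Computing x^18 mod 49 for each x (by repeated squaring, reducing mod 49 at every step), the values ψ(0), ψ(1), …, ψ(48) are: 0, 1, 43, 29, 36, 29, 22, 0, 29, 8, 22, 43, 15, 43, 0, 8, 22, 15, 1, 1, 15, 0, 36, 36, 8, 8, 36, 36, 0, 15, 1, 1, 15, 22, 8, 0, 43, 15, 43, 22, 8, 29, 0, 22, 29, 36, 29, 43, 1.
The distinct values are {0, 1, 8, 15, 22, 29, 36, 43}; there are 8 of them.

8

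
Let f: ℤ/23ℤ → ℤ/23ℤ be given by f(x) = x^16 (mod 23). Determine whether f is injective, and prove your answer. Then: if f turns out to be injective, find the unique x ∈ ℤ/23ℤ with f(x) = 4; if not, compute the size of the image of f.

12

f(11): Repeated squaring mod 23: 11^1 ≡ 11, 11^2 ≡ 11² = 121 ≡ 6, 11^4 ≡ 6² = 36 ≡ 13, 11^8 ≡ 13² = 169 ≡ 8, 11^16 ≡ 8² = 64 ≡ 18. So 11^16 ≡ 18 (mod 23).
f(12): Repeated squaring mod 23: 12^1 ≡ 12, 12^2 ≡ 12² = 144 ≡ 6, 12^4 ≡ 6² = 36 ≡ 13, 12^8 ≡ 13² = 169 ≡ 8, 12^16 ≡ 8² = 64 ≡ 18. So 12^16 ≡ 18 (mod 23).
So f(11) = f(12) = 18 while 11 ≠ 12, thus f is not injective.
Since f is not injective, we determine |image(f)|. Computing x^16 mod 23 for each x (by repeated squaring, reducing mod 23 at every step), the values f(0), f(1), …, f(22) are: 0, 1, 9, 13, 12, 3, 2, 6, 16, 8, 4, 18, 18, 4, 8, 16, 6, 2, 3, 12, 13, 9, 1.
The distinct values are {0, 1, 2, 3, 4, 6, 8, 9, 12, 13, 16, 18}; there are 12 of them.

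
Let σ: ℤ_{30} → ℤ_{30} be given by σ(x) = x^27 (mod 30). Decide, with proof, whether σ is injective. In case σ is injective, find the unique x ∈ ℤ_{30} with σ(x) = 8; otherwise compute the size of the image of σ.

2

Computing x^27 mod 30 for each x (by repeated squaring, reducing mod 30 at every step), the values σ(0), σ(1), …, σ(29) are: 0, 1, 8, 27, 4, 5, 6, 13, 2, 9, 10, 11, 18, 7, 14, 15, 16, 23, 12, 19, 20, 21, 28, 17, 24, 25, 26, 3, 22, 29.
Every element of ℤ_{30} appears exactly once in this list, so σ is a bijection, and in particular injective.
Since σ is injective, we read off the preimage of 8 from the same table: σ(2) = 8, so σ⁻¹(8) = 2.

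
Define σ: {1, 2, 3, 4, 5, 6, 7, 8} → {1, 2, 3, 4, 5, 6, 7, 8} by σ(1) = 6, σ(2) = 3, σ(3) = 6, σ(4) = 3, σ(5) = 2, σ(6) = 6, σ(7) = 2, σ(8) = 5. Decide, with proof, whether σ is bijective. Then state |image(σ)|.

σ(1) = 6 = σ(3) with 1 ≠ 3, so σ is not injective, hence not bijective.
The image of σ is {2, 3, 5, 6}, which has 4 elements.

4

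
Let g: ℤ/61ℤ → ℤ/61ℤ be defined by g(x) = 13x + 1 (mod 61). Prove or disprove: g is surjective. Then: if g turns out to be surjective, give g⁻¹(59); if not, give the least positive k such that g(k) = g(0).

Since gcd(13, 61) = 1, 13 is invertible modulo 61. Euclid's algorithm: 61 = 4·13 + 9, 13 = 1·9 + 4, 9 = 2·4 + 1; back-substituting gives 1 = 47·13 − 10·61, so 13⁻¹ ≡ 47 (mod 61).
For any y ∈ ℤ/61ℤ, x = 47(y − 1) mod 61 satisfies g(x) = 13·47(y − 1) + 1 ≡ y (since 13·47 ≡ 1 mod 61). So every y has a preimage.
So g is surjective.
Since g is surjective, we find g⁻¹(59): we need 13x ≡ 59 − 1 ≡ 58 (mod 61). Using 13⁻¹ = 47: x ≡ 47·58 = 2726 = 44·61 + 42, so x = 42.
Check: g(42) = 13·42 + 1 = 547 = 8·61 + 59 ≡ 59 (mod 61).

42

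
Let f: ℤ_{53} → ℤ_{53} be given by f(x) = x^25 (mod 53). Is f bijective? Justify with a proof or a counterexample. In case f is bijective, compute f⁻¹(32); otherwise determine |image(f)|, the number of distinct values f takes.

Since 53 is prime, the nonzero elements of ℤ_{53} form a cyclic group of order 52.
As gcd(25, 52) = 1, raising to the 25th power is a bijection on this group: if a^25 ≡ b^25 then (ab^{−1})^25 = 1, and the only element of order dividing gcd(25, 52) = 1 is 1, so a = b.
With f(0) = 0 this makes f injective on all of ℤ_{53}, hence bijective (finite equal-size domain and codomain). In particular f is bijective.
Since f is bijective, we find the preimage of 32. The inverse of x ↦ x^25 on (ℤ_{53})^× is x ↦ x^25, because 25·25 = 625 = 12·52 + 1 ≡ 1 (mod 52) and x^{52} = 1 for x ≠ 0 (Fermat). So f⁻¹(32) = 32^25 mod 53.
Repeated squaring mod 53: 32^1 ≡ 32, 32^2 ≡ 32² = 1024 ≡ 17, 32^4 ≡ 17² = 289 ≡ 24, 32^8 ≡ 24² = 576 ≡ 46, 32^16 ≡ 46² = 2116 ≡ 49. Since 25 = 16 + 8 + 1, 32^25 ≡ 49·46·32: 49·46 = 2254 ≡ 28, then 28·32 = 896 ≡ 48. So 32^25 ≡ 48 (mod 53).
Hence f⁻¹(32) = 48.

48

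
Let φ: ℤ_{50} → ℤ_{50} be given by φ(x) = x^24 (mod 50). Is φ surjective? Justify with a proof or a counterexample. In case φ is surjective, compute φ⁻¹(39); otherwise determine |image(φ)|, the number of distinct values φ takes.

φ(1) = 1^24 = 1.
φ(7): Repeated squaring mod 50: 7^1 ≡ 7, 7^2 ≡ 7² = 49, 7^4 ≡ 49² = 2401 ≡ 1, 7^8 ≡ 1² = 1, 7^16 ≡ 1² = 1. Since 24 = 16 + 8, 7^24 ≡ 1·1: 1·1 = 1. So 7^24 ≡ 1 (mod 50).
So φ(1) = φ(7) = 1 while 1 ≠ 7, thus φ is not injective.
A non-injective map from the 50-element set ℤ_{50} to itself takes at most 49 distinct values, so it cannot be surjective. Hence φ is not surjective.
Since φ is not surjective, we determine |image(φ)|. Computing x^24 mod 50 for each x (by repeated squaring, reducing mod 50 at every step), the values φ(0), φ(1), …, φ(49) are: 0, 1, 16, 31, 6, 25, 46, 1, 46, 11, 0, 41, 36, 11, 16, 25, 36, 21, 26, 21, 0, 31, 6, 41, 26, 25, 26, 41, 6, 31, 0, 21, 26, 21, 36, 25, 16, 11, 36, 41, 0, 11, 46, 1, 46, 25, 6, 31, 16, 1.
The distinct values are {0, 1, 6, 11, 16, 21, 25, 26, 31, 36, 41, 46}; there are 12 of them.

12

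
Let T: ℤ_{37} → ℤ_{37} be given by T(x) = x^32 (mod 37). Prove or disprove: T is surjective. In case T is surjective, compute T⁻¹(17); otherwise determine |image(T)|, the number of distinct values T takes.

T(1) = 1^32 = 1.
T(6): Repeated squaring mod 37: 6^1 ≡ 6, 6^2 ≡ 6² = 36, 6^4 ≡ 36² = 1296 ≡ 1, 6^8 ≡ 1² = 1, 6^16 ≡ 1² = 1, 6^32 ≡ 1² = 1. So 6^32 ≡ 1 (mod 37).
So T(1) = T(6) = 1 while 1 ≠ 6, hence T is not injective.
A non-injective map from the 37-element set ℤ_{37} to itself takes at most 36 distinct values, so it cannot be surjective. Hence T is not surjective.
Since T is not surjective, we determine |image(T)|. Computing x^32 mod 37 for each x (by repeated squaring, reducing mod 37 at every step), the values T(0), T(1), …, T(36) are: 0, 1, 7, 16, 12, 9, 1, 9, 10, 34, 26, 10, 7, 12, 26, 33, 33, 34, 16, 16, 34, 33, 33, 26, 12, 7, 10, 26, 34, 10, 9, 1, 9, 12, 16, 7, 1.
The distinct values are {0, 1, 7, 9, 10, 12, 16, 26, 33, 34}; there are 10 of them.

10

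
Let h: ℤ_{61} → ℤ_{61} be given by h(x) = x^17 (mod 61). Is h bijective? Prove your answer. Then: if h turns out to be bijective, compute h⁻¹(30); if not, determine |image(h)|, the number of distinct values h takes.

Since 61 is prime, the nonzero elements of ℤ_{61} form a cyclic group of order 60.
As gcd(17, 60) = 1, raising to the 17th power is a bijection on this group: if s^17 ≡ t^17 then (st^{−1})^17 = 1, and the only element of order dividing gcd(17, 60) = 1 is 1, so s = t.
With h(0) = 0 this makes h injective on all of ℤ_{61}, hence bijective (finite equal-size domain and codomain). In particular h is bijective.
Since h is bijective, we find the preimage of 30. The inverse of x ↦ x^17 on (ℤ_{61})^× is x ↦ x^53, because 17·53 = 901 = 15·60 + 1 ≡ 1 (mod 60) and x^{60} = 1 for x ≠ 0 (Fermat). So h⁻¹(30) = 30^53 mod 61.
Repeated squaring mod 61: 30^1 ≡ 30, 30^2 ≡ 30² = 900 ≡ 46, 30^4 ≡ 46² = 2116 ≡ 42, 30^8 ≡ 42² = 1764 ≡ 56, 30^16 ≡ 56² = 3136 ≡ 25, 30^32 ≡ 25² = 625 ≡ 15. Since 53 = 32 + 16 + 4 + 1, 30^53 ≡ 15·25·42·30: 15·25 = 375 ≡ 9, then 9·42 = 378 ≡ 12, then 12·30 = 360 ≡ 55. So 30^53 ≡ 55 (mod 61).
Hence h⁻¹(30) = 55.

55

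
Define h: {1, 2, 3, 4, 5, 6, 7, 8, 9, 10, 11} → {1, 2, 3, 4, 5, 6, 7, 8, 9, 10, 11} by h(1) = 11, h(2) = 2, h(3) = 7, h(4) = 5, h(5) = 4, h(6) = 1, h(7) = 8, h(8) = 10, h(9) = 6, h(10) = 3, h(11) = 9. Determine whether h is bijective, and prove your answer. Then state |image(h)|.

The values 11, 2, 7, 5, 4, 1, 8, 10, 6, 3, 9 are a permutation of {1, 2, 3, 4, 5, 6, 7, 8, 9, 10, 11}: each element appears exactly once.
So h is injective and surjective, hence bijective.
The image of h is {1, 2, 3, 4, 5, 6, 7, 8, 9, 10, 11}, which has 11 elements.

11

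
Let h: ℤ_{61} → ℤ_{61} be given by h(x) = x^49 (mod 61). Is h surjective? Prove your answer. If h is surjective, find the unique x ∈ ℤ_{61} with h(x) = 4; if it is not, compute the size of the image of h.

Since 61 is prime, the nonzero elements of ℤ_{61} form a cyclic group of order 60.
As gcd(49, 60) = 1, raising to the 49th power is a bijection on this group: if u^49 ≡ v^49 then (uv^{−1})^49 = 1, and the only element of order dividing gcd(49, 60) = 1 is 1, so u = v.
With h(0) = 0 this makes h injective on all of ℤ_{61}, hence bijective (finite equal-size domain and codomain). In particular h is surjective.
Since h is surjective, we find the preimage of 4. The inverse of x ↦ x^49 on (ℤ_{61})^× is x ↦ x^49, because 49·49 = 2401 = 40·60 + 1 ≡ 1 (mod 60) and x^{60} = 1 for x ≠ 0 (Fermat). So h⁻¹(4) = 4^49 mod 61.
Repeated squaring mod 61: 4^1 ≡ 4, 4^2 ≡ 4² = 16, 4^4 ≡ 16² = 256 ≡ 12, 4^8 ≡ 12² = 144 ≡ 22, 4^16 ≡ 22² = 484 ≡ 57, 4^32 ≡ 57² = 3249 ≡ 16. Since 49 = 32 + 16 + 1, 4^49 ≡ 16·57·4: 16·57 = 912 ≡ 58, then 58·4 = 232 ≡ 49. So 4^49 ≡ 49 (mod 61).
Hence h⁻¹(4) = 49.

49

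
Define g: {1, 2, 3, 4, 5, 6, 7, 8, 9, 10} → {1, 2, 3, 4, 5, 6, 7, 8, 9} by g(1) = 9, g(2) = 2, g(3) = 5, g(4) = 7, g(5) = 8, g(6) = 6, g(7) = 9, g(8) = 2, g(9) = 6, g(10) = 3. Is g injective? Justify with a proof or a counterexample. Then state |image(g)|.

g(1) = 9 = g(7) with 1 ≠ 7, so g is not injective.
The image of g is {2, 3, 5, 6, 7, 8, 9}, which has 7 elements.

7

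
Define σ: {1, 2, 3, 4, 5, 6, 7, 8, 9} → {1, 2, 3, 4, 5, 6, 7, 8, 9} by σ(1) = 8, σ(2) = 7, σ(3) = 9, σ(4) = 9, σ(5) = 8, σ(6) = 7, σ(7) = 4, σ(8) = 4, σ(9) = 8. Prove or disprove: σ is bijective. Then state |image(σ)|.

4

σ(3) = 9 = σ(4) with 3 ≠ 4, so σ is not injective, hence not bijective.
The image of σ is {4, 7, 8, 9}, which has 4 elements.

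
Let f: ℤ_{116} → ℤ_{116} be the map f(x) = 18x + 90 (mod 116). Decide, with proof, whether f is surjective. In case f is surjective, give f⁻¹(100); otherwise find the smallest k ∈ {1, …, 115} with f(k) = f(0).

By definition, f is surjective if every y in the codomain equals f(x) for some x in the domain.
Since gcd(18, 116) = 2, we have 18x ≡ 0 (mod 2) for all x, so f(x) ≡ 0 (mod 2).
But 1 ≢ 0 (mod 2), so 1 ∈ ℤ_{116} has no preimage. So f is not surjective.
Since f is not surjective, we find the least positive k with f(k) = f(0): this means 18k ≡ 0 (mod 116), i.e. 116 ∣ 18k. Since gcd(18, 116) = 2, dividing through by 2 this holds exactly when 58 ∣ 9k, and as gcd(9, 58) = 1, exactly when 58 ∣ k.
The smallest positive such k is 58.

58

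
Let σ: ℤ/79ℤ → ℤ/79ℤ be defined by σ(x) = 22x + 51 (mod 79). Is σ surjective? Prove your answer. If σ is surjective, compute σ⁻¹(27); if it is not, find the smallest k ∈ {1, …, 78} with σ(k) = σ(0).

Since gcd(22, 79) = 1, 22 is invertible modulo 79. Euclid's algorithm: 79 = 3·22 + 13, 22 = 1·13 + 9, 13 = 1·9 + 4, 9 = 2·4 + 1; back-substituting gives 1 = 18·22 − 5·79, so 22⁻¹ ≡ 18 (mod 79).
Then y ↦ 18(y − 51) is a two-sided inverse to σ, so every y ∈ ℤ/79ℤ has a preimage.
Therefore σ is surjective.
Since σ is surjective, we find σ⁻¹(27): we need 22x ≡ 27 − 51 ≡ 55 (mod 79). Using 22⁻¹ = 18: x ≡ 18·55 = 990 = 12·79 + 42, so x = 42.
Check: σ(42) = 22·42 + 51 = 975 = 12·79 + 27 ≡ 27 (mod 79).

42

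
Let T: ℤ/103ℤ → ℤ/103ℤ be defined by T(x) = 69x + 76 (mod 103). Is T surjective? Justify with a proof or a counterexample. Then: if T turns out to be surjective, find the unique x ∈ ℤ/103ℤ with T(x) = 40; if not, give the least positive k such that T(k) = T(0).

98

Recall: surjectivity means every element of the codomain has a preimage under T.
Since gcd(69, 103) = 1, 69 is invertible modulo 103. Euclid's algorithm: 103 = 1·69 + 34, 69 = 2·34 + 1; back-substituting gives 1 = 3·69 − 2·103, so 69⁻¹ ≡ 3 (mod 103).
Then y ↦ 3(y − 76) is a two-sided inverse to T, so every y ∈ ℤ/103ℤ has a preimage.
Thus T is surjective.
Since T is surjective, we compute T⁻¹(40): solve 69x + 76 ≡ 40 (mod 103), i.e. 69x ≡ 67 (mod 103).
Multiplying by 69⁻¹ = 3 gives x ≡ 3·67 = 201 = 1·103 + 98 ≡ 98 (mod 103).
Check: T(98) = 69·98 + 76 = 6838 = 66·103 + 40 ≡ 40 (mod 103).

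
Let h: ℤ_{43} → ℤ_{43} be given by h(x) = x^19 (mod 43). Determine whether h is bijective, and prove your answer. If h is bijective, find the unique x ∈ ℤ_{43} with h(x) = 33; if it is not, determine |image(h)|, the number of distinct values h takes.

Since 43 is prime, the nonzero elements of ℤ_{43} form a cyclic group of order 42.
As gcd(19, 42) = 1, raising to the 19th power is a bijection on this group: if x_1^19 ≡ x_2^19 then (x_1x_2^{−1})^19 = 1, and the only element of order dividing gcd(19, 42) = 1 is 1, so x_1 = x_2.
With h(0) = 0 this makes h injective on all of ℤ_{43}, hence bijective (finite equal-size domain and codomain). In particular h is bijective.
Since h is bijective, we find the preimage of 33. The inverse of x ↦ x^19 on (ℤ_{43})^× is x ↦ x^31, because 19·31 = 589 = 14·42 + 1 ≡ 1 (mod 42) and x^{42} = 1 for x ≠ 0 (Fermat). So h⁻¹(33) = 33^31 mod 43.
Repeated squaring mod 43: 33^1 ≡ 33, 33^2 ≡ 33² = 1089 ≡ 14, 33^4 ≡ 14² = 196 ≡ 24, 33^8 ≡ 24² = 576 ≡ 17, 33^16 ≡ 17² = 289 ≡ 31. Since 31 = 16 + 8 + 4 + 2 + 1, 33^31 ≡ 31·17·24·14·33: 31·17 = 527 ≡ 11, then 11·24 = 264 ≡ 6, then 6·14 = 84 ≡ 41, then 41·33 = 1353 ≡ 20. So 33^31 ≡ 20 (mod 43).
Hence h⁻¹(33) = 20.

20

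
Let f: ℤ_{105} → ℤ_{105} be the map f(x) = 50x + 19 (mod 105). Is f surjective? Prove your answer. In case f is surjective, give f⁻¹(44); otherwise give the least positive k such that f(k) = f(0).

21

By definition, f is surjective if every y in the codomain equals f(x) for some x in the domain.
Since gcd(50, 105) = 5, we have 50x ≡ 0 (mod 5) for all x, so f(x) ≡ 4 (mod 5).
But 0 ≢ 4 (mod 5), so 0 ∈ ℤ_{105} has no preimage. Hence f is not surjective.
Since f is not surjective, we find the least positive k with f(k) = f(0): this means 50k ≡ 0 (mod 105), i.e. 105 ∣ 50k. Since gcd(50, 105) = 5, dividing through by 5 this holds exactly when 21 ∣ 10k, and as gcd(10, 21) = 1, exactly when 21 ∣ k.
The smallest positive such k is 21.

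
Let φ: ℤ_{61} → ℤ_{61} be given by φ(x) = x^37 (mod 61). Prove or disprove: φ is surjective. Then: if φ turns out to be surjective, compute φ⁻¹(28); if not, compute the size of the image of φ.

Since 61 is prime, the nonzero elements of ℤ_{61} form a cyclic group of order 60.
As gcd(37, 60) = 1, raising to the 37th power is a bijection on this group: if u^37 ≡ v^37 then (uv^{−1})^37 = 1, and the only element of order dividing gcd(37, 60) = 1 is 1, so u = v.
With φ(0) = 0 this makes φ injective on all of ℤ_{61}, hence bijective (finite equal-size domain and codomain). In particular φ is surjective.
Since φ is surjective, we find the preimage of 28. The inverse of x ↦ x^37 on (ℤ_{61})^× is x ↦ x^13, because 37·13 = 481 = 8·60 + 1 ≡ 1 (mod 60) and x^{60} = 1 for x ≠ 0 (Fermat). So φ⁻¹(28) = 28^13 mod 61.
Repeated squaring mod 61: 28^1 ≡ 28, 28^2 ≡ 28² = 784 ≡ 52, 28^4 ≡ 52² = 2704 ≡ 20, 28^8 ≡ 20² = 400 ≡ 34. Since 13 = 8 + 4 + 1, 28^13 ≡ 34·20·28: 34·20 = 680 ≡ 9, then 9·28 = 252 ≡ 8. So 28^13 ≡ 8 (mod 61).
Hence φ⁻¹(28) = 8.

8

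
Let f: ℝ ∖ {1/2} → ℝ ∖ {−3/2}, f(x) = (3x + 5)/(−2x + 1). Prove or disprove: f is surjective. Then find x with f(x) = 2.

-3/7

For any y ≠ −3/2, solving y(−2x + 1) = 3x + 5 for x gives a well-defined x ≠ 1/2. So f is surjective.
Solving f(x) = 2: cross-multiplying gives 3x + 5 = 2(−2x + 1), which rearranges to 7x = −3, so x = −3/7.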